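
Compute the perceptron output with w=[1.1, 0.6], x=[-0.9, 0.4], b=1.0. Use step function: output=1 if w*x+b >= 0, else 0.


z = w . x + b
= 1.1*-0.9 + 0.6*0.4 + 1.0
= -0.99 + 0.24 + 1.0
= -0.75 + 1.0
= 0.25
Since z = 0.25 >= 0, output = 1

1


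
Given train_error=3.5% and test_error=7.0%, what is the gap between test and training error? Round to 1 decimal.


Generalization gap = test_error - train_error
= 7.0 - 3.5
= 3.5%
A moderate gap.

3.5


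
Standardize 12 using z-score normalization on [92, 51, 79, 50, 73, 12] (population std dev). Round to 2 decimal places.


Mean = (92 + 51 + 79 + 50 + 73 + 12) / 6 = 59.5
Variance = sum((x_i - mean)^2) / n = 672.9167
Std = sqrt(672.9167) = 25.9406
Z = (x - mean) / std
= (12 - 59.5) / 25.9406
= -47.5 / 25.9406
= -1.83

-1.83


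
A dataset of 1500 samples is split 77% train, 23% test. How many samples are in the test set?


Train samples = 1500 * 77% = 1155
Test samples = 1500 - 1155
= 345

345


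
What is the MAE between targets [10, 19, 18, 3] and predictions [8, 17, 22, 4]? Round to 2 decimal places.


Absolute errors: [2, 2, 4, 1]
Sum of absolute errors = 9
MAE = 9 / 4 = 2.25

2.25


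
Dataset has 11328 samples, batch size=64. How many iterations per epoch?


Iterations per epoch = dataset_size / batch_size
= 11328 / 64
= 177

177


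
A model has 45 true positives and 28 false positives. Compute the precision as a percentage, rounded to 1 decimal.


Precision = TP / (TP + FP) * 100
= 45 / (45 + 28)
= 45 / 73
= 0.6164
= 61.6%

61.6


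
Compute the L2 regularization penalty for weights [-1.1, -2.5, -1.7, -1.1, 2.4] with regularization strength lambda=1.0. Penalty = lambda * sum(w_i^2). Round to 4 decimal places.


Squaring each weight:
(-1.1)^2 = 1.21
(-2.5)^2 = 6.25
(-1.7)^2 = 2.89
(-1.1)^2 = 1.21
2.4^2 = 5.76
Sum of squares = 17.32
Penalty = 1.0 * 17.32 = 17.3200

17.3200


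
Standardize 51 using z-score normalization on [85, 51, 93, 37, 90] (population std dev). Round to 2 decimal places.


Mean = (85 + 51 + 93 + 37 + 90) / 5 = 71.2
Variance = sum((x_i - mean)^2) / n = 519.36
Std = sqrt(519.36) = 22.7895
Z = (x - mean) / std
= (51 - 71.2) / 22.7895
= -20.2 / 22.7895
= -0.89

-0.89


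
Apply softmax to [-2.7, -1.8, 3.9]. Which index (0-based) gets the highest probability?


Softmax is a monotonic transformation, so it preserves the argmax.
We need to find the index of the maximum logit.
Index 0: -2.7
Index 1: -1.8
Index 2: 3.9
Maximum logit = 3.9 at index 2

2


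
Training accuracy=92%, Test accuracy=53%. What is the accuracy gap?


Gap = train_accuracy - test_accuracy
= 92 - 53
= 39%
This large gap strongly indicates overfitting.

39


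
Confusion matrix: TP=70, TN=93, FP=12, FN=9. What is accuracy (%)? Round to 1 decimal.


Accuracy = (TP + TN) / (TP + TN + FP + FN) * 100
= (70 + 93) / (70 + 93 + 12 + 9)
= 163 / 184
= 0.8859
= 88.6%

88.6


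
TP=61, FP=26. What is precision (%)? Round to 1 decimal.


Precision = TP / (TP + FP) * 100
= 61 / (61 + 26)
= 61 / 87
= 0.7011
= 70.1%

70.1


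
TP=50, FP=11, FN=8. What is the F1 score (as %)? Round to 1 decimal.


Precision = TP / (TP + FP) = 50 / 61 = 0.8197
Recall = TP / (TP + FN) = 50 / 58 = 0.8621
F1 = 2 * P * R / (P + R)
= 2 * 0.8197 * 0.8621 / (0.8197 + 0.8621)
= 1.4132 / 1.6817
= 0.8403
As percentage: 84.0%

84.0


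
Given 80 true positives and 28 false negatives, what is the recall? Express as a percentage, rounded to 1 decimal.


Recall = TP / (TP + FN) * 100
= 80 / (80 + 28)
= 80 / 108
= 0.7407
= 74.1%

74.1


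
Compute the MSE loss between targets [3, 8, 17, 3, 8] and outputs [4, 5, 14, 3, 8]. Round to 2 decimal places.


Differences: [-1, 3, 3, 0, 0]
Squared errors: [1, 9, 9, 0, 0]
Sum of squared errors = 19
MSE = 19 / 5 = 3.80

3.80


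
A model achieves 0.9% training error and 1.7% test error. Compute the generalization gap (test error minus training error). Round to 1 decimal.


Generalization gap = test_error - train_error
= 1.7 - 0.9
= 0.8%
A small gap suggests good generalization.

0.8


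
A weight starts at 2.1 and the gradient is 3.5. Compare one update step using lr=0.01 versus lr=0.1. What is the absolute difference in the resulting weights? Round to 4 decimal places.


With lr=0.01: w_new = 2.1 - 0.01 * 3.5 = 2.065
With lr=0.1: w_new = 2.1 - 0.1 * 3.5 = 1.75
Absolute difference = |2.065 - 1.75|
= 0.3150

0.3150


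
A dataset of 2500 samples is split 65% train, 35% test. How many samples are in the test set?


Train samples = 2500 * 65% = 1625
Test samples = 2500 - 1625
= 875

875


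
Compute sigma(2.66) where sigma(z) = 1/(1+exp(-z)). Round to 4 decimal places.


sigmoid(z) = 1 / (1 + exp(-z))
exp(-(2.66)) = exp(-2.66) = 0.0699
1 + 0.0699 = 1.0699
1 / 1.0699 = 0.9346

0.9346


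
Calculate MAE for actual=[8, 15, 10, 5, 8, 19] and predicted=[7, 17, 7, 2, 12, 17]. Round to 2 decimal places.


Absolute errors: [1, 2, 3, 3, 4, 2]
Sum of absolute errors = 15
MAE = 15 / 6 = 2.50

2.50


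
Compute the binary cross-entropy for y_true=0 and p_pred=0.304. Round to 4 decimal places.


For y=0: Loss = -log(1-p)
= -log(1 - 0.304)
= -log(0.696)
= -(-0.3624)
= 0.3624

0.3624


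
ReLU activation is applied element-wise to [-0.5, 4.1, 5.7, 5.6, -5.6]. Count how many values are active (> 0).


ReLU(x) = max(0, x) for each element:
ReLU(-0.5) = 0
ReLU(4.1) = 4.1
ReLU(5.7) = 5.7
ReLU(5.6) = 5.6
ReLU(-5.6) = 0
Active neurons (>0): 3

3


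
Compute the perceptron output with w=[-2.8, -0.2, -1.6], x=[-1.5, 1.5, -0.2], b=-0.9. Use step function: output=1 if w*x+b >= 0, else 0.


z = w . x + b
= -2.8*-1.5 + -0.2*1.5 + -1.6*-0.2 + -0.9
= 4.2 + -0.3 + 0.32 + -0.9
= 4.22 + -0.9
= 3.32
Since z = 3.32 >= 0, output = 1

1


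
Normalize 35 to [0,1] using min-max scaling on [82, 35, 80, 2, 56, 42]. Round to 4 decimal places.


Min = 2, Max = 82
Range = 82 - 2 = 80
Scaled = (x - min) / (max - min)
= (35 - 2) / 80
= 33 / 80
= 0.4125

0.4125


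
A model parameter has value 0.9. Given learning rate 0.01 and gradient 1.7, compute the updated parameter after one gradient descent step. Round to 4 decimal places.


w_new = w_old - lr * gradient
= 0.9 - 0.01 * 1.7
= 0.9 - (0.017)
= 0.8830

0.8830


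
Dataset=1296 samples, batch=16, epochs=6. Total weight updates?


Iterations per epoch = 1296 / 16 = 81
Total updates = iterations_per_epoch * epochs
= 81 * 6
= 486

486


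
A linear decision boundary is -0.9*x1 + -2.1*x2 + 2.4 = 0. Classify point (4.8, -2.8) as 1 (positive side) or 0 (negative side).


Compute -0.9 * 4.8 + -2.1 * -2.8 + 2.4
= -4.32 + 5.88 + 2.4
= 3.96
Since 3.96 >= 0, the point is on the positive side.

1


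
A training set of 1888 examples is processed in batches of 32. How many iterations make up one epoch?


Iterations per epoch = dataset_size / batch_size
= 1888 / 32
= 59

59


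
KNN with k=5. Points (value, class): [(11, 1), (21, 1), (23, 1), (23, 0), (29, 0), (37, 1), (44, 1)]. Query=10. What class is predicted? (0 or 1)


Distances from query 10:
Point 11 (class 1): distance = 1
Point 21 (class 1): distance = 11
Point 23 (class 0): distance = 13
Point 23 (class 1): distance = 13
Point 29 (class 0): distance = 19
K=5 nearest neighbors: classes = [1, 1, 0, 1, 0]
Votes for class 1: 3 / 5
Majority vote => class 1

1


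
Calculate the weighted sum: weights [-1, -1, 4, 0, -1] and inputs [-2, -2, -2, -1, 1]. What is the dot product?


Element-wise products:
-1 * -2 = 2
-1 * -2 = 2
4 * -2 = -8
0 * -1 = 0
-1 * 1 = -1
Sum = 2 + 2 + -8 + 0 + -1
= -5

-5


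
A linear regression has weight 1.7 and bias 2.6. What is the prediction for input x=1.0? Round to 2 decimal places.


y = 1.7 * 1.0 + (2.6)
= 1.7 + (2.6)
= 4.30

4.30


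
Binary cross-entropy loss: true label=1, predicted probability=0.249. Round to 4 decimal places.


For y=1: Loss = -log(p)
= -log(0.249)
= -(-1.3903)
= 1.3903

1.3903


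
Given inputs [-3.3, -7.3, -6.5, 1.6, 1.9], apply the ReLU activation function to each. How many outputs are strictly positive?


ReLU(x) = max(0, x) for each element:
ReLU(-3.3) = 0
ReLU(-7.3) = 0
ReLU(-6.5) = 0
ReLU(1.6) = 1.6
ReLU(1.9) = 1.9
Active neurons (>0): 2

2


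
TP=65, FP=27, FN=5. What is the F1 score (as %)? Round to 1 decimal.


Precision = TP / (TP + FP) = 65 / 92 = 0.7065
Recall = TP / (TP + FN) = 65 / 70 = 0.9286
F1 = 2 * P * R / (P + R)
= 2 * 0.7065 * 0.9286 / (0.7065 + 0.9286)
= 1.3121 / 1.6351
= 0.8025
As percentage: 80.2%

80.2


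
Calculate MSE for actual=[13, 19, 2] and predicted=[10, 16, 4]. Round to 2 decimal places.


Differences: [3, 3, -2]
Squared errors: [9, 9, 4]
Sum of squared errors = 22
MSE = 22 / 3 = 7.33

7.33


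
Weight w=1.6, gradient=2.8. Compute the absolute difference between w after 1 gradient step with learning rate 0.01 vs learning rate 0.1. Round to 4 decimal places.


With lr=0.01: w_new = 1.6 - 0.01 * 2.8 = 1.572
With lr=0.1: w_new = 1.6 - 0.1 * 2.8 = 1.32
Absolute difference = |1.572 - 1.32|
= 0.2520

0.2520


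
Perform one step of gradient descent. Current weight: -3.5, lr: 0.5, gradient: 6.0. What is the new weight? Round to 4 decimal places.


w_new = w_old - lr * gradient
= -3.5 - 0.5 * 6.0
= -3.5 - (3.0)
= -6.5000

-6.5000


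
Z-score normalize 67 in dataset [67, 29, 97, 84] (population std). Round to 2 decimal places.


Mean = (67 + 29 + 97 + 84) / 4 = 69.25
Variance = sum((x_i - mean)^2) / n = 653.1875
Std = sqrt(653.1875) = 25.5575
Z = (x - mean) / std
= (67 - 69.25) / 25.5575
= -2.25 / 25.5575
= -0.09

-0.09


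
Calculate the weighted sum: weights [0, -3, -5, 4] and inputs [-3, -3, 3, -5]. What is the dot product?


Element-wise products:
0 * -3 = 0
-3 * -3 = 9
-5 * 3 = -15
4 * -5 = -20
Sum = 0 + 9 + -15 + -20
= -26

-26


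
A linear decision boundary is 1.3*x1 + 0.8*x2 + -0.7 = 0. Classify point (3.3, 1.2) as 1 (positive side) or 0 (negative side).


Compute 1.3 * 3.3 + 0.8 * 1.2 + -0.7
= 4.29 + 0.96 + -0.7
= 4.55
Since 4.55 >= 0, the point is on the positive side.

1


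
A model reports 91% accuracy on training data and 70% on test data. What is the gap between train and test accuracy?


Gap = train_accuracy - test_accuracy
= 91 - 70
= 21%
This large gap strongly indicates overfitting.

21


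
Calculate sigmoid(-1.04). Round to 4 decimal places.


sigmoid(z) = 1 / (1 + exp(-z))
exp(-(-1.04)) = exp(1.04) = 2.8292
1 + 2.8292 = 3.8292
1 / 3.8292 = 0.2611

0.2611


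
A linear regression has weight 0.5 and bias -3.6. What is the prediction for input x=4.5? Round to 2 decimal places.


y = 0.5 * 4.5 + (-3.6)
= 2.25 + (-3.6)
= -1.35

-1.35


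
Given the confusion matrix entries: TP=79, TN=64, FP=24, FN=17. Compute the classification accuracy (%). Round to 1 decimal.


Accuracy = (TP + TN) / (TP + TN + FP + FN) * 100
= (79 + 64) / (79 + 64 + 24 + 17)
= 143 / 184
= 0.7772
= 77.7%

77.7


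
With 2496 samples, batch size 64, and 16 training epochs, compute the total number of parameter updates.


Iterations per epoch = 2496 / 64 = 39
Total updates = iterations_per_epoch * epochs
= 39 * 16
= 624

624


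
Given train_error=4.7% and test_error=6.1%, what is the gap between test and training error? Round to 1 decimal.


Generalization gap = test_error - train_error
= 6.1 - 4.7
= 1.4%
A small gap suggests good generalization.

1.4


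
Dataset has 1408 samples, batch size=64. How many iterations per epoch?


Iterations per epoch = dataset_size / batch_size
= 1408 / 64
= 22

22


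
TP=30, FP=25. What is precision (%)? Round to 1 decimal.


Precision = TP / (TP + FP) * 100
= 30 / (30 + 25)
= 30 / 55
= 0.5455
= 54.5%

54.5


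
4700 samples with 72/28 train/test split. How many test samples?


Train samples = 4700 * 72% = 3384
Test samples = 4700 - 3384
= 1316

1316


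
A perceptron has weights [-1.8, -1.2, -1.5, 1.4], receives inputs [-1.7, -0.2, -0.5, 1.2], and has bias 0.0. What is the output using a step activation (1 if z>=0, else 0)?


z = w . x + b
= -1.8*-1.7 + -1.2*-0.2 + -1.5*-0.5 + 1.4*1.2 + 0.0
= 3.06 + 0.24 + 0.75 + 1.68 + 0.0
= 5.73 + 0.0
= 5.73
Since z = 5.73 >= 0, output = 1

1


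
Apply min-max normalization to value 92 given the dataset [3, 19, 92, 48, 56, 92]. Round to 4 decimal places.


Min = 3, Max = 92
Range = 92 - 3 = 89
Scaled = (x - min) / (max - min)
= (92 - 3) / 89
= 89 / 89
= 1.0000

1.0000


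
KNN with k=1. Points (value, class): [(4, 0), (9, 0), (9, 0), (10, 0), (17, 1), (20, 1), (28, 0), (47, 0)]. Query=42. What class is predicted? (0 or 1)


Distances from query 42:
Point 47 (class 0): distance = 5
K=1 nearest neighbors: classes = [0]
Votes for class 1: 0 / 1
Majority vote => class 0

0


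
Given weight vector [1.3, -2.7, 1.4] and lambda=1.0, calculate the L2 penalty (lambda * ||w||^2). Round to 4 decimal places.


Squaring each weight:
1.3^2 = 1.69
(-2.7)^2 = 7.29
1.4^2 = 1.96
Sum of squares = 10.94
Penalty = 1.0 * 10.94 = 10.9400

10.9400


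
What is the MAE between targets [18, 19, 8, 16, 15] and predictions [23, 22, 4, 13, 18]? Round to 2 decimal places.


Absolute errors: [5, 3, 4, 3, 3]
Sum of absolute errors = 18
MAE = 18 / 5 = 3.60

3.60


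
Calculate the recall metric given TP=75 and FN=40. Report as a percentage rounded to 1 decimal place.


Recall = TP / (TP + FN) * 100
= 75 / (75 + 40)
= 75 / 115
= 0.6522
= 65.2%

65.2


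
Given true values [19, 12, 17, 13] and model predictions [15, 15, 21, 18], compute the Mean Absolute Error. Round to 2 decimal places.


Absolute errors: [4, 3, 4, 5]
Sum of absolute errors = 16
MAE = 16 / 4 = 4.00

4.00


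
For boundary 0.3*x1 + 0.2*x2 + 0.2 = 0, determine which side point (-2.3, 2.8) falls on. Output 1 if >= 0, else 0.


Compute 0.3 * -2.3 + 0.2 * 2.8 + 0.2
= -0.69 + 0.56 + 0.2
= 0.07
Since 0.07 >= 0, the point is on the positive side.

1


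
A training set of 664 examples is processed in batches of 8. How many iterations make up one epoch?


Iterations per epoch = dataset_size / batch_size
= 664 / 8
= 83

83


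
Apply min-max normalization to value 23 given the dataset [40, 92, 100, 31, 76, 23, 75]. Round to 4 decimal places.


Min = 23, Max = 100
Range = 100 - 23 = 77
Scaled = (x - min) / (max - min)
= (23 - 23) / 77
= 0 / 77
= 0.0000

0.0000


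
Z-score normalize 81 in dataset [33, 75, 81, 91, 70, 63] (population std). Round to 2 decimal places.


Mean = (33 + 75 + 81 + 91 + 70 + 63) / 6 = 68.8333
Variance = sum((x_i - mean)^2) / n = 332.8056
Std = sqrt(332.8056) = 18.243
Z = (x - mean) / std
= (81 - 68.8333) / 18.243
= 12.1667 / 18.243
= 0.67

0.67


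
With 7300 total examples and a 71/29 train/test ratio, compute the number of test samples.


Train samples = 7300 * 71% = 5183
Test samples = 7300 - 5183
= 2117

2117


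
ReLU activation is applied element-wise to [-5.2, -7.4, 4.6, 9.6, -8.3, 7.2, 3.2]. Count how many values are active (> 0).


ReLU(x) = max(0, x) for each element:
ReLU(-5.2) = 0
ReLU(-7.4) = 0
ReLU(4.6) = 4.6
ReLU(9.6) = 9.6
ReLU(-8.3) = 0
ReLU(7.2) = 7.2
ReLU(3.2) = 3.2
Active neurons (>0): 4

4


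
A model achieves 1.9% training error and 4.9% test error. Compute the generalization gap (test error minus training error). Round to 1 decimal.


Generalization gap = test_error - train_error
= 4.9 - 1.9
= 3.0%
A moderate gap.

3.0


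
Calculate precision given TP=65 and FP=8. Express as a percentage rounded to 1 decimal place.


Precision = TP / (TP + FP) * 100
= 65 / (65 + 8)
= 65 / 73
= 0.8904
= 89.0%

89.0


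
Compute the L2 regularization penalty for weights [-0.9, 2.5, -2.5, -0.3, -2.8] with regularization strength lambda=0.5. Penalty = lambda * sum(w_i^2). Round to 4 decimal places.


Squaring each weight:
(-0.9)^2 = 0.81
2.5^2 = 6.25
(-2.5)^2 = 6.25
(-0.3)^2 = 0.09
(-2.8)^2 = 7.84
Sum of squares = 21.24
Penalty = 0.5 * 21.24 = 10.6200

10.6200


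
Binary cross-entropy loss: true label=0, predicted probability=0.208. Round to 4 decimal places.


For y=0: Loss = -log(1-p)
= -log(1 - 0.208)
= -log(0.792)
= -(-0.2332)
= 0.2332

0.2332


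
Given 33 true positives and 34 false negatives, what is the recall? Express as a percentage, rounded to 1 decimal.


Recall = TP / (TP + FN) * 100
= 33 / (33 + 34)
= 33 / 67
= 0.4925
= 49.3%

49.3


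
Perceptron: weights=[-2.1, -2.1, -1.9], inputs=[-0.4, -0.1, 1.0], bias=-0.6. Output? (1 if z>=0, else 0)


z = w . x + b
= -2.1*-0.4 + -2.1*-0.1 + -1.9*1.0 + -0.6
= 0.84 + 0.21 + -1.9 + -0.6
= -0.85 + -0.6
= -1.45
Since z = -1.45 < 0, output = 0

0


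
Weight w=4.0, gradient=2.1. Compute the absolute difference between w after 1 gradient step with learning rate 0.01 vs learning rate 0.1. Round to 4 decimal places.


With lr=0.01: w_new = 4.0 - 0.01 * 2.1 = 3.979
With lr=0.1: w_new = 4.0 - 0.1 * 2.1 = 3.79
Absolute difference = |3.979 - 3.79|
= 0.1890

0.1890


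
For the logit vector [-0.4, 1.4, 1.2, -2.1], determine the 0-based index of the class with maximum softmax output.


Softmax is a monotonic transformation, so it preserves the argmax.
We need to find the index of the maximum logit.
Index 0: -0.4
Index 1: 1.4
Index 2: 1.2
Index 3: -2.1
Maximum logit = 1.4 at index 1

1


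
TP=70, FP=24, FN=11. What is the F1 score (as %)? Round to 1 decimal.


Precision = TP / (TP + FP) = 70 / 94 = 0.7447
Recall = TP / (TP + FN) = 70 / 81 = 0.8642
F1 = 2 * P * R / (P + R)
= 2 * 0.7447 * 0.8642 / (0.7447 + 0.8642)
= 1.2871 / 1.6089
= 0.8
As percentage: 80.0%

80.0


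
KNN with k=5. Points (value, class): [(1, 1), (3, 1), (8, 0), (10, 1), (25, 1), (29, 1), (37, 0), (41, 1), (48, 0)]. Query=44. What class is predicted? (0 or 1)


Distances from query 44:
Point 41 (class 1): distance = 3
Point 48 (class 0): distance = 4
Point 37 (class 0): distance = 7
Point 29 (class 1): distance = 15
Point 25 (class 1): distance = 19
K=5 nearest neighbors: classes = [1, 0, 0, 1, 1]
Votes for class 1: 3 / 5
Majority vote => class 1

1


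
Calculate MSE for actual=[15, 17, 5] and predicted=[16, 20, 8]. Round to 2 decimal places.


Differences: [-1, -3, -3]
Squared errors: [1, 9, 9]
Sum of squared errors = 19
MSE = 19 / 3 = 6.33

6.33


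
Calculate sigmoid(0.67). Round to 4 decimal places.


sigmoid(z) = 1 / (1 + exp(-z))
exp(-(0.67)) = exp(-0.67) = 0.5117
1 + 0.5117 = 1.5117
1 / 1.5117 = 0.6615

0.6615


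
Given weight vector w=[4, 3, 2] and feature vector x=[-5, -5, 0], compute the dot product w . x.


Element-wise products:
4 * -5 = -20
3 * -5 = -15
2 * 0 = 0
Sum = -20 + -15 + 0
= -35

-35


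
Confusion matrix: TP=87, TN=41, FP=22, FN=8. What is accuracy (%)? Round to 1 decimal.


Accuracy = (TP + TN) / (TP + TN + FP + FN) * 100
= (87 + 41) / (87 + 41 + 22 + 8)
= 128 / 158
= 0.8101
= 81.0%

81.0


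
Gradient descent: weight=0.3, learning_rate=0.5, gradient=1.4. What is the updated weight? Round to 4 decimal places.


w_new = w_old - lr * gradient
= 0.3 - 0.5 * 1.4
= 0.3 - (0.7)
= -0.4000

-0.4000


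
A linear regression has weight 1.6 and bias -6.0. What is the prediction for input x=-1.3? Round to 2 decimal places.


y = 1.6 * -1.3 + (-6.0)
= -2.08 + (-6.0)
= -8.08

-8.08


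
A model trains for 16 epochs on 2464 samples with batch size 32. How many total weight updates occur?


Iterations per epoch = 2464 / 32 = 77
Total updates = iterations_per_epoch * epochs
= 77 * 16
= 1232

1232


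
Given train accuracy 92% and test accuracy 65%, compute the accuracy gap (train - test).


Gap = train_accuracy - test_accuracy
= 92 - 65
= 27%
This large gap strongly indicates overfitting.

27


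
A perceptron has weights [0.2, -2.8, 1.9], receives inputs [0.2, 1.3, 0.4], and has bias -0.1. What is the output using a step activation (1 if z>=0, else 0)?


z = w . x + b
= 0.2*0.2 + -2.8*1.3 + 1.9*0.4 + -0.1
= 0.04 + -3.64 + 0.76 + -0.1
= -2.84 + -0.1
= -2.94
Since z = -2.94 < 0, output = 0

0


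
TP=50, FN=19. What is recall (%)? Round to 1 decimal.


Recall = TP / (TP + FN) * 100
= 50 / (50 + 19)
= 50 / 69
= 0.7246
= 72.5%

72.5


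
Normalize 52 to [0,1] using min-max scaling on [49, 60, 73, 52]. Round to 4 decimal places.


Min = 49, Max = 73
Range = 73 - 49 = 24
Scaled = (x - min) / (max - min)
= (52 - 49) / 24
= 3 / 24
= 0.1250

0.1250


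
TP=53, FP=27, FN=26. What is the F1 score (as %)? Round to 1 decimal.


Precision = TP / (TP + FP) = 53 / 80 = 0.6625
Recall = TP / (TP + FN) = 53 / 79 = 0.6709
F1 = 2 * P * R / (P + R)
= 2 * 0.6625 * 0.6709 / (0.6625 + 0.6709)
= 0.8889 / 1.3334
= 0.6667
As percentage: 66.7%

66.7


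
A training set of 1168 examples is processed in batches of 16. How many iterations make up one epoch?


Iterations per epoch = dataset_size / batch_size
= 1168 / 16
= 73

73


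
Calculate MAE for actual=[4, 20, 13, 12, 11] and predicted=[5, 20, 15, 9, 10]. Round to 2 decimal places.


Absolute errors: [1, 0, 2, 3, 1]
Sum of absolute errors = 7
MAE = 7 / 5 = 1.40

1.40


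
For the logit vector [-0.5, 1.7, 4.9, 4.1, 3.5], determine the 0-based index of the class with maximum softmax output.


Softmax is a monotonic transformation, so it preserves the argmax.
We need to find the index of the maximum logit.
Index 0: -0.5
Index 1: 1.7
Index 2: 4.9
Index 3: 4.1
Index 4: 3.5
Maximum logit = 4.9 at index 2

2


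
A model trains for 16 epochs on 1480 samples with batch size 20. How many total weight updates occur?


Iterations per epoch = 1480 / 20 = 74
Total updates = iterations_per_epoch * epochs
= 74 * 16
= 1184

1184


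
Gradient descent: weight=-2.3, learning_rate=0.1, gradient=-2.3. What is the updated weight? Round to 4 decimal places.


w_new = w_old - lr * gradient
= -2.3 - 0.1 * -2.3
= -2.3 - (-0.23)
= -2.0700

-2.0700


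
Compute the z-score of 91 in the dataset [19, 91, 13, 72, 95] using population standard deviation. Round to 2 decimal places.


Mean = (19 + 91 + 13 + 72 + 95) / 5 = 58.0
Variance = sum((x_i - mean)^2) / n = 1240.0
Std = sqrt(1240.0) = 35.2136
Z = (x - mean) / std
= (91 - 58.0) / 35.2136
= 33.0 / 35.2136
= 0.94

0.94


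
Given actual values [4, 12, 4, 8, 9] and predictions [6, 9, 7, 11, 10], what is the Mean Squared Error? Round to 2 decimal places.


Differences: [-2, 3, -3, -3, -1]
Squared errors: [4, 9, 9, 9, 1]
Sum of squared errors = 32
MSE = 32 / 5 = 6.40

6.40


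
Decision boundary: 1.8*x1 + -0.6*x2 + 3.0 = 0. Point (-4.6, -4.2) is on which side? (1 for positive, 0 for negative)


Compute 1.8 * -4.6 + -0.6 * -4.2 + 3.0
= -8.28 + 2.52 + 3.0
= -2.76
Since -2.76 < 0, the point is on the negative side.

0


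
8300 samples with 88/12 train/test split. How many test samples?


Train samples = 8300 * 88% = 7304
Test samples = 8300 - 7304
= 996

996


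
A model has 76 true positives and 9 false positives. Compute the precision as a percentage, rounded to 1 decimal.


Precision = TP / (TP + FP) * 100
= 76 / (76 + 9)
= 76 / 85
= 0.8941
= 89.4%

89.4


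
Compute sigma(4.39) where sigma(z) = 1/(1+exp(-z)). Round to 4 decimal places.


sigmoid(z) = 1 / (1 + exp(-z))
exp(-(4.39)) = exp(-4.39) = 0.0124
1 + 0.0124 = 1.0124
1 / 1.0124 = 0.9878

0.9878


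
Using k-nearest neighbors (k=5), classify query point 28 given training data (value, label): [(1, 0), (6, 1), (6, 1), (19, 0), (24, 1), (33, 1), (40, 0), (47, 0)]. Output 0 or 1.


Distances from query 28:
Point 24 (class 1): distance = 4
Point 33 (class 1): distance = 5
Point 19 (class 0): distance = 9
Point 40 (class 0): distance = 12
Point 47 (class 0): distance = 19
K=5 nearest neighbors: classes = [1, 1, 0, 0, 0]
Votes for class 1: 2 / 5
Majority vote => class 0

0


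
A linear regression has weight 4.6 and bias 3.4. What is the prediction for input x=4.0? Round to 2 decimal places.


y = 4.6 * 4.0 + (3.4)
= 18.4 + (3.4)
= 21.80

21.80


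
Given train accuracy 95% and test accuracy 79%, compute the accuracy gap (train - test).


Gap = train_accuracy - test_accuracy
= 95 - 79
= 16%
This gap suggests the model is overfitting.

16


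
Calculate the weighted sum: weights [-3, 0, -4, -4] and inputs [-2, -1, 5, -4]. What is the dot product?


Element-wise products:
-3 * -2 = 6
0 * -1 = 0
-4 * 5 = -20
-4 * -4 = 16
Sum = 6 + 0 + -20 + 16
= 2

2


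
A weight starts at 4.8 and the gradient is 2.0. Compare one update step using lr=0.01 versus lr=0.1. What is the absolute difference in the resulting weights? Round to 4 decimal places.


With lr=0.01: w_new = 4.8 - 0.01 * 2.0 = 4.78
With lr=0.1: w_new = 4.8 - 0.1 * 2.0 = 4.6
Absolute difference = |4.78 - 4.6|
= 0.1800

0.1800


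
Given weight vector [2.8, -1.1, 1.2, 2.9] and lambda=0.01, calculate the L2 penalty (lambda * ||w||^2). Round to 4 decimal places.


Squaring each weight:
2.8^2 = 7.84
(-1.1)^2 = 1.21
1.2^2 = 1.44
2.9^2 = 8.41
Sum of squares = 18.9
Penalty = 0.01 * 18.9 = 0.1890

0.1890


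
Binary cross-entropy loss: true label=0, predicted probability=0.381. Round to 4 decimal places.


For y=0: Loss = -log(1-p)
= -log(1 - 0.381)
= -log(0.619)
= -(-0.4797)
= 0.4797

0.4797


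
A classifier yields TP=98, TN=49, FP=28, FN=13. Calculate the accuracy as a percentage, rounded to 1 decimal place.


Accuracy = (TP + TN) / (TP + TN + FP + FN) * 100
= (98 + 49) / (98 + 49 + 28 + 13)
= 147 / 188
= 0.7819
= 78.2%

78.2


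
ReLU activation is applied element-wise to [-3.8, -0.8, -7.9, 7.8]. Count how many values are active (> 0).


ReLU(x) = max(0, x) for each element:
ReLU(-3.8) = 0
ReLU(-0.8) = 0
ReLU(-7.9) = 0
ReLU(7.8) = 7.8
Active neurons (>0): 1

1


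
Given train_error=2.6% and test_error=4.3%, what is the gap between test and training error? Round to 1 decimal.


Generalization gap = test_error - train_error
= 4.3 - 2.6
= 1.7%
A small gap suggests good generalization.

1.7


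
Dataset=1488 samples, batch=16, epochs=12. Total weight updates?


Iterations per epoch = 1488 / 16 = 93
Total updates = iterations_per_epoch * epochs
= 93 * 12
= 1116

1116


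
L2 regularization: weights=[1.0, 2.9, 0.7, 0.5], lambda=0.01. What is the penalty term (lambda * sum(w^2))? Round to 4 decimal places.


Squaring each weight:
1.0^2 = 1.0
2.9^2 = 8.41
0.7^2 = 0.49
0.5^2 = 0.25
Sum of squares = 10.15
Penalty = 0.01 * 10.15 = 0.1015

0.1015


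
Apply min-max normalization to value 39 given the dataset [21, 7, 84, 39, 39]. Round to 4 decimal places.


Min = 7, Max = 84
Range = 84 - 7 = 77
Scaled = (x - min) / (max - min)
= (39 - 7) / 77
= 32 / 77
= 0.4156

0.4156


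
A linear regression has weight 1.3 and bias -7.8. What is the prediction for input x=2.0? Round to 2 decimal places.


y = 1.3 * 2.0 + (-7.8)
= 2.6 + (-7.8)
= -5.20

-5.20


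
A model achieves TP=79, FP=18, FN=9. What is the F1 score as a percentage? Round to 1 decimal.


Precision = TP / (TP + FP) = 79 / 97 = 0.8144
Recall = TP / (TP + FN) = 79 / 88 = 0.8977
F1 = 2 * P * R / (P + R)
= 2 * 0.8144 * 0.8977 / (0.8144 + 0.8977)
= 1.4623 / 1.7122
= 0.8541
As percentage: 85.4%

85.4


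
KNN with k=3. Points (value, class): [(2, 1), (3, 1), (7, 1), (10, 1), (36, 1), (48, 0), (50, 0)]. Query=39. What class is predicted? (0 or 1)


Distances from query 39:
Point 36 (class 1): distance = 3
Point 48 (class 0): distance = 9
Point 50 (class 0): distance = 11
K=3 nearest neighbors: classes = [1, 0, 0]
Votes for class 1: 1 / 3
Majority vote => class 0

0


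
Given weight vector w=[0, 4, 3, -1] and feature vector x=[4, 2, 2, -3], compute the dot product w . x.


Element-wise products:
0 * 4 = 0
4 * 2 = 8
3 * 2 = 6
-1 * -3 = 3
Sum = 0 + 8 + 6 + 3
= 17

17


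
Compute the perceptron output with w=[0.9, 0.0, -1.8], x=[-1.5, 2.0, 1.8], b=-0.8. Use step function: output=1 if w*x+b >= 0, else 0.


z = w . x + b
= 0.9*-1.5 + 0.0*2.0 + -1.8*1.8 + -0.8
= -1.35 + 0.0 + -3.24 + -0.8
= -4.59 + -0.8
= -5.39
Since z = -5.39 < 0, output = 0

0


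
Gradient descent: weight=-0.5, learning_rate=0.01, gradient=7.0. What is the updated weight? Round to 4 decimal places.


w_new = w_old - lr * gradient
= -0.5 - 0.01 * 7.0
= -0.5 - (0.07)
= -0.5700

-0.5700


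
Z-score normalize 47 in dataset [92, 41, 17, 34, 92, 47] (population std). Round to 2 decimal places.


Mean = (92 + 41 + 17 + 34 + 92 + 47) / 6 = 53.8333
Variance = sum((x_i - mean)^2) / n = 812.4722
Std = sqrt(812.4722) = 28.5039
Z = (x - mean) / std
= (47 - 53.8333) / 28.5039
= -6.8333 / 28.5039
= -0.24

-0.24


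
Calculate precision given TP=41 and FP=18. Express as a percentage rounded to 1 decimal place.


Precision = TP / (TP + FP) * 100
= 41 / (41 + 18)
= 41 / 59
= 0.6949
= 69.5%

69.5


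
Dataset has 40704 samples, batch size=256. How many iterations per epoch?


Iterations per epoch = dataset_size / batch_size
= 40704 / 256
= 159

159


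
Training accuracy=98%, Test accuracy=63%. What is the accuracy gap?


Gap = train_accuracy - test_accuracy
= 98 - 63
= 35%
This large gap strongly indicates overfitting.

35


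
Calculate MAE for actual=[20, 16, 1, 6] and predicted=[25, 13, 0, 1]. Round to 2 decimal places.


Absolute errors: [5, 3, 1, 5]
Sum of absolute errors = 14
MAE = 14 / 4 = 3.50

3.50


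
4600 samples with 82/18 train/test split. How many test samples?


Train samples = 4600 * 82% = 3772
Test samples = 4600 - 3772
= 828

828


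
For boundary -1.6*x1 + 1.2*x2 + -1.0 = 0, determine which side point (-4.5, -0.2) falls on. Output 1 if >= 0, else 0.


Compute -1.6 * -4.5 + 1.2 * -0.2 + -1.0
= 7.2 + -0.24 + -1.0
= 5.96
Since 5.96 >= 0, the point is on the positive side.

1


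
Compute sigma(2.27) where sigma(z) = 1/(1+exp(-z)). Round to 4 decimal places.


sigmoid(z) = 1 / (1 + exp(-z))
exp(-(2.27)) = exp(-2.27) = 0.1033
1 + 0.1033 = 1.1033
1 / 1.1033 = 0.9064

0.9064


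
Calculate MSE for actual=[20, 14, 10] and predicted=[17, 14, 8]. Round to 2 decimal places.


Differences: [3, 0, 2]
Squared errors: [9, 0, 4]
Sum of squared errors = 13
MSE = 13 / 3 = 4.33

4.33


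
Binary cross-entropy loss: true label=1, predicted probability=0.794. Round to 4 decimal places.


For y=1: Loss = -log(p)
= -log(0.794)
= -(-0.2307)
= 0.2307

0.2307


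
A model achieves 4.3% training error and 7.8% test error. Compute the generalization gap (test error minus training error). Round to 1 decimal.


Generalization gap = test_error - train_error
= 7.8 - 4.3
= 3.5%
A moderate gap.

3.5


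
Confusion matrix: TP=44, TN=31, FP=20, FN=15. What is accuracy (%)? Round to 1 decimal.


Accuracy = (TP + TN) / (TP + TN + FP + FN) * 100
= (44 + 31) / (44 + 31 + 20 + 15)
= 75 / 110
= 0.6818
= 68.2%

68.2


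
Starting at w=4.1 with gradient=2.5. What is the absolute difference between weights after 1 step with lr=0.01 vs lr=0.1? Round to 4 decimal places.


With lr=0.01: w_new = 4.1 - 0.01 * 2.5 = 4.075
With lr=0.1: w_new = 4.1 - 0.1 * 2.5 = 3.85
Absolute difference = |4.075 - 3.85|
= 0.2250

0.2250


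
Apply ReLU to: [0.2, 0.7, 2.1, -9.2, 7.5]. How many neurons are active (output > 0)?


ReLU(x) = max(0, x) for each element:
ReLU(0.2) = 0.2
ReLU(0.7) = 0.7
ReLU(2.1) = 2.1
ReLU(-9.2) = 0
ReLU(7.5) = 7.5
Active neurons (>0): 4

4


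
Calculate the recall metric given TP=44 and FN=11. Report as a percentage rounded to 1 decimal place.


Recall = TP / (TP + FN) * 100
= 44 / (44 + 11)
= 44 / 55
= 0.8
= 80.0%

80.0


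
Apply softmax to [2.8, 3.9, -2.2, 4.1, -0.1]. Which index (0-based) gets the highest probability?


Softmax is a monotonic transformation, so it preserves the argmax.
We need to find the index of the maximum logit.
Index 0: 2.8
Index 1: 3.9
Index 2: -2.2
Index 3: 4.1
Index 4: -0.1
Maximum logit = 4.1 at index 3

3


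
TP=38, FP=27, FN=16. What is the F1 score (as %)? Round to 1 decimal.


Precision = TP / (TP + FP) = 38 / 65 = 0.5846
Recall = TP / (TP + FN) = 38 / 54 = 0.7037
F1 = 2 * P * R / (P + R)
= 2 * 0.5846 * 0.7037 / (0.5846 + 0.7037)
= 0.8228 / 1.2883
= 0.6387
As percentage: 63.9%

63.9


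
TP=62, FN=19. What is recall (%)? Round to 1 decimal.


Recall = TP / (TP + FN) * 100
= 62 / (62 + 19)
= 62 / 81
= 0.7654
= 76.5%

76.5


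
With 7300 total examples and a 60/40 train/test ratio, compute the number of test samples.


Train samples = 7300 * 60% = 4380
Test samples = 7300 - 4380
= 2920

2920


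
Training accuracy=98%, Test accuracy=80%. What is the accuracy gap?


Gap = train_accuracy - test_accuracy
= 98 - 80
= 18%
This gap suggests the model is overfitting.

18


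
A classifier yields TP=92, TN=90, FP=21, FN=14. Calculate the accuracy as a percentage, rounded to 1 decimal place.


Accuracy = (TP + TN) / (TP + TN + FP + FN) * 100
= (92 + 90) / (92 + 90 + 21 + 14)
= 182 / 217
= 0.8387
= 83.9%

83.9


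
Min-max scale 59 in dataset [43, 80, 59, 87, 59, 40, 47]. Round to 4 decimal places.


Min = 40, Max = 87
Range = 87 - 40 = 47
Scaled = (x - min) / (max - min)
= (59 - 40) / 47
= 19 / 47
= 0.4043

0.4043


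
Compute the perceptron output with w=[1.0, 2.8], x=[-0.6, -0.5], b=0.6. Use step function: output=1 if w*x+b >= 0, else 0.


z = w . x + b
= 1.0*-0.6 + 2.8*-0.5 + 0.6
= -0.6 + -1.4 + 0.6
= -2.0 + 0.6
= -1.4
Since z = -1.4 < 0, output = 0

0


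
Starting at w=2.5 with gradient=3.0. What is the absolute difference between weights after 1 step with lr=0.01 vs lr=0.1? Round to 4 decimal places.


With lr=0.01: w_new = 2.5 - 0.01 * 3.0 = 2.47
With lr=0.1: w_new = 2.5 - 0.1 * 3.0 = 2.2
Absolute difference = |2.47 - 2.2|
= 0.2700

0.2700


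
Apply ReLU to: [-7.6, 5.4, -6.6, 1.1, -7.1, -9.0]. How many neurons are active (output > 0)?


ReLU(x) = max(0, x) for each element:
ReLU(-7.6) = 0
ReLU(5.4) = 5.4
ReLU(-6.6) = 0
ReLU(1.1) = 1.1
ReLU(-7.1) = 0
ReLU(-9.0) = 0
Active neurons (>0): 2

2


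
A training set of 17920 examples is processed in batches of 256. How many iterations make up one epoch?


Iterations per epoch = dataset_size / batch_size
= 17920 / 256
= 70

70


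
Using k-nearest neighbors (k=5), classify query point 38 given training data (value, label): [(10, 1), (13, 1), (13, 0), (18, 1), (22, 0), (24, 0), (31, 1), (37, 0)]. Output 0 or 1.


Distances from query 38:
Point 37 (class 0): distance = 1
Point 31 (class 1): distance = 7
Point 24 (class 0): distance = 14
Point 22 (class 0): distance = 16
Point 18 (class 1): distance = 20
K=5 nearest neighbors: classes = [0, 1, 0, 0, 1]
Votes for class 1: 2 / 5
Majority vote => class 0

0


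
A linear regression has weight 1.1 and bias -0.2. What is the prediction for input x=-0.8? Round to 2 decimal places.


y = 1.1 * -0.8 + (-0.2)
= -0.88 + (-0.2)
= -1.08

-1.08


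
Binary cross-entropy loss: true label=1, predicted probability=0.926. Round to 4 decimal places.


For y=1: Loss = -log(p)
= -log(0.926)
= -(-0.0769)
= 0.0769

0.0769


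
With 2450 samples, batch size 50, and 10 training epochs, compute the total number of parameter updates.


Iterations per epoch = 2450 / 50 = 49
Total updates = iterations_per_epoch * epochs
= 49 * 10
= 490

490


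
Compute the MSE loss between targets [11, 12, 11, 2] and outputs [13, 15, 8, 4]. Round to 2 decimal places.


Differences: [-2, -3, 3, -2]
Squared errors: [4, 9, 9, 4]
Sum of squared errors = 26
MSE = 26 / 4 = 6.50

6.50


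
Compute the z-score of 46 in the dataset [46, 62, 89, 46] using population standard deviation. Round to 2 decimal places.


Mean = (46 + 62 + 89 + 46) / 4 = 60.75
Variance = sum((x_i - mean)^2) / n = 308.6875
Std = sqrt(308.6875) = 17.5695
Z = (x - mean) / std
= (46 - 60.75) / 17.5695
= -14.75 / 17.5695
= -0.84

-0.84


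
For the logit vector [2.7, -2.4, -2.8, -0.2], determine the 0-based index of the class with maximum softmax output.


Softmax is a monotonic transformation, so it preserves the argmax.
We need to find the index of the maximum logit.
Index 0: 2.7
Index 1: -2.4
Index 2: -2.8
Index 3: -0.2
Maximum logit = 2.7 at index 0

0


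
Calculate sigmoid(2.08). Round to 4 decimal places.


sigmoid(z) = 1 / (1 + exp(-z))
exp(-(2.08)) = exp(-2.08) = 0.1249
1 + 0.1249 = 1.1249
1 / 1.1249 = 0.8889

0.8889


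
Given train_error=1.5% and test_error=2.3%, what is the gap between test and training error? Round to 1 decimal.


Generalization gap = test_error - train_error
= 2.3 - 1.5
= 0.8%
A small gap suggests good generalization.

0.8


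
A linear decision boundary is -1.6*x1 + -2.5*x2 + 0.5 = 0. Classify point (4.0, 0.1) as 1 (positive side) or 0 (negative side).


Compute -1.6 * 4.0 + -2.5 * 0.1 + 0.5
= -6.4 + -0.25 + 0.5
= -6.15
Since -6.15 < 0, the point is on the negative side.

0


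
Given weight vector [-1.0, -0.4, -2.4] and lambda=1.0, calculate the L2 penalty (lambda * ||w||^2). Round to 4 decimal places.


Squaring each weight:
(-1.0)^2 = 1.0
(-0.4)^2 = 0.16
(-2.4)^2 = 5.76
Sum of squares = 6.92
Penalty = 1.0 * 6.92 = 6.9200

6.9200


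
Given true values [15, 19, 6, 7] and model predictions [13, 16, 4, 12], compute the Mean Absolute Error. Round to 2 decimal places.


Absolute errors: [2, 3, 2, 5]
Sum of absolute errors = 12
MAE = 12 / 4 = 3.00

3.00


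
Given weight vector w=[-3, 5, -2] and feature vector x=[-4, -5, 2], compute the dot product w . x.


Element-wise products:
-3 * -4 = 12
5 * -5 = -25
-2 * 2 = -4
Sum = 12 + -25 + -4
= -17

-17


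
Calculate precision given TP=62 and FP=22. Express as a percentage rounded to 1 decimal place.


Precision = TP / (TP + FP) * 100
= 62 / (62 + 22)
= 62 / 84
= 0.7381
= 73.8%

73.8


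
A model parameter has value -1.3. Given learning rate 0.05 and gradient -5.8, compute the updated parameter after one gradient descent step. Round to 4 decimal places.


w_new = w_old - lr * gradient
= -1.3 - 0.05 * -5.8
= -1.3 - (-0.29)
= -1.0100

-1.0100


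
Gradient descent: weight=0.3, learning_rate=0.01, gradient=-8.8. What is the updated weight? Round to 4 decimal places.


w_new = w_old - lr * gradient
= 0.3 - 0.01 * -8.8
= 0.3 - (-0.088)
= 0.3880

0.3880


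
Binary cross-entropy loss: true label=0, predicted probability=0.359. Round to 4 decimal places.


For y=0: Loss = -log(1-p)
= -log(1 - 0.359)
= -log(0.641)
= -(-0.4447)
= 0.4447

0.4447


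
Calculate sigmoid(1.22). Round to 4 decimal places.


sigmoid(z) = 1 / (1 + exp(-z))
exp(-(1.22)) = exp(-1.22) = 0.2952
1 + 0.2952 = 1.2952
1 / 1.2952 = 0.7721

0.7721


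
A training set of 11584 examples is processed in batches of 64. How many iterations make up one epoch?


Iterations per epoch = dataset_size / batch_size
= 11584 / 64
= 181

181


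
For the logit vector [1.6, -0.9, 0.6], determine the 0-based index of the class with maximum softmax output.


Softmax is a monotonic transformation, so it preserves the argmax.
We need to find the index of the maximum logit.
Index 0: 1.6
Index 1: -0.9
Index 2: 0.6
Maximum logit = 1.6 at index 0

0


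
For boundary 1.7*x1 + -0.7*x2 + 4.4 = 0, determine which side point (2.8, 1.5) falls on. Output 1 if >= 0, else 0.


Compute 1.7 * 2.8 + -0.7 * 1.5 + 4.4
= 4.76 + -1.05 + 4.4
= 8.11
Since 8.11 >= 0, the point is on the positive side.

1


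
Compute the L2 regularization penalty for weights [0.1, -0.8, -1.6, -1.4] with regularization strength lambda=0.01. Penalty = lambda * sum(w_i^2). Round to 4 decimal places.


Squaring each weight:
0.1^2 = 0.01
(-0.8)^2 = 0.64
(-1.6)^2 = 2.56
(-1.4)^2 = 1.96
Sum of squares = 5.17
Penalty = 0.01 * 5.17 = 0.0517

0.0517


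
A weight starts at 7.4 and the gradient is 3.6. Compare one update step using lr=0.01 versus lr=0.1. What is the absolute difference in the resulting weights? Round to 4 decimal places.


With lr=0.01: w_new = 7.4 - 0.01 * 3.6 = 7.364
With lr=0.1: w_new = 7.4 - 0.1 * 3.6 = 7.04
Absolute difference = |7.364 - 7.04|
= 0.3240

0.3240


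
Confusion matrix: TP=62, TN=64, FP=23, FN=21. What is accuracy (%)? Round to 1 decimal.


Accuracy = (TP + TN) / (TP + TN + FP + FN) * 100
= (62 + 64) / (62 + 64 + 23 + 21)
= 126 / 170
= 0.7412
= 74.1%

74.1
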